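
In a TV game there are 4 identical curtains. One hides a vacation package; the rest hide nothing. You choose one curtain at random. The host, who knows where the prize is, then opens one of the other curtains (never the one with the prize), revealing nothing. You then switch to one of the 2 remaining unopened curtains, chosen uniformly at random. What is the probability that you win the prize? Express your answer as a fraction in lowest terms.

3/8

Your original curtain holds the prize with probability 1/4, so the other 3 collectively hold it with probability 3/4.
The host can always find an empty curtain to open, so this doesn't change that 3/4; it is now spread over the 2 remaining unopened curtains.
P(win by switching) = (3/4) · (1/2) = 3/8.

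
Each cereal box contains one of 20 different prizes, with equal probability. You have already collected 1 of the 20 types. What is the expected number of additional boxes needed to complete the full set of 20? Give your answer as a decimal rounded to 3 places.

Starting from 1 distinct type, each trial gives a new one with probability (20−i)/20 when i types are held, so the wait for the next new type is 20/(20−i).
E = 20/19 + 20/18 + 20/17 + 20/16 + 20/15 + 20/14 + 20/13 + 20/12 + 20/11 + 20/10 + 20/9 + 20/8 + 20/7 + 20/6 + 20/5 + 20/4 + 20/3 + 20/2 + 20/1 = 275295799/3879876 ≈ 70.955.

70.955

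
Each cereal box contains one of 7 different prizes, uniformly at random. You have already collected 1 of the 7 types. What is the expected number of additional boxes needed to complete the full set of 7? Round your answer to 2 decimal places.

Starting from 1 distinct type, each trial gives a new one with probability (7−i)/7 when i types are held, so the wait for the next new type is 7/(7−i).
E = 7/6 + 7/5 + 7/4 + 7/3 + 7/2 + 7/1 = 343/20 ≈ 17.15.

17.15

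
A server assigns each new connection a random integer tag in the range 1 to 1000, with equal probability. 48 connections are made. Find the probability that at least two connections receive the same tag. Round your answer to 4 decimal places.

0.6822

It's easier to compute the probability that all 48 are distinct.
P(all distinct) = 1000/1000 · 999/1000 · ··· · 953/1000 ≈ 0.3178.
So the probability of at least one match is 1 − 0.3178 = 0.6822.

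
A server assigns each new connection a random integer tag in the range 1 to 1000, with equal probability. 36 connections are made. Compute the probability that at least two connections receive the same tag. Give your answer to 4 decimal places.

It's easier to compute the probability that all 36 are distinct.
P(all distinct) = 1000/1000 · 999/1000 · ··· · 965/1000 ≈ 0.5286.
So the probability of at least one match is 1 − 0.5286 = 0.4714.

0.4714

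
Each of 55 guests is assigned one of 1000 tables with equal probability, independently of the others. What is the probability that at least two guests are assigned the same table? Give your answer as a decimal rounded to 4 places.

It's easier to compute the probability that all 55 are distinct.
P(all distinct) = 1000/1000 · 999/1000 · ··· · 946/1000 ≈ 0.2203.
So the probability of at least one match is 1 − 0.2203 = 0.7797.

0.7797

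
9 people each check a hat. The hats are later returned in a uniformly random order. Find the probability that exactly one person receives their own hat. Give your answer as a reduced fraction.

2119/5760

Choose which one is fixed: C(9,1) = 9 ways.
The remaining 8 must have no fixed point: D(8) = 14833.
P = 9·14833/362880 = 2119/5760.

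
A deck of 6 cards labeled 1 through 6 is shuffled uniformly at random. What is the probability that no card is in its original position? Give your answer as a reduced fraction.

This is the derangement probability: permutations of 6 with no fixed point.
D(6) = 6! · (1 − 1/1! + 1/2! − ··· + (−1)^6/6!) = 265.
P = 265/720 = 53/144.

53/144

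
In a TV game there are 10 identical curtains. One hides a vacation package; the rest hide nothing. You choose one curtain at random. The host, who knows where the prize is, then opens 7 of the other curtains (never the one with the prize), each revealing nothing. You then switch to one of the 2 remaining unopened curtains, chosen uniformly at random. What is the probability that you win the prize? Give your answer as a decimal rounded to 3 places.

0.450

Your original curtain holds the prize with probability 1/10, so the other 9 collectively hold it with probability 9/10.
The host can always find 7 empty curtains to open, so the reveals don't change that 9/10; it is now spread over the 2 remaining unopened curtains.
P(win by switching) = (9/10) · (1/2) = 9/20 ≈ 0.450.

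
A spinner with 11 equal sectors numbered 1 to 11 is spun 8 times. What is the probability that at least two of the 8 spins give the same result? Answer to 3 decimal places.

P(all 8 different) = 11/11 · 10/11 · ··· · 4/11 ≈ 0.031.
P(at least two equal) = 1 − 0.031 = 0.969.

0.969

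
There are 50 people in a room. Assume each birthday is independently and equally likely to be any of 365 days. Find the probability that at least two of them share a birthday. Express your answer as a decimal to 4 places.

It's easier to compute the probability that all 50 are distinct.
P(all distinct) = 365/365 · 364/365 · ··· · 316/365 ≈ 0.0296.
So the probability of at least one match is 1 − 0.0296 = 0.9704.

0.9704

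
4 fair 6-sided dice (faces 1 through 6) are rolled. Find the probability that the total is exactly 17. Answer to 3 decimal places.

There are 6^4 = 1296 equally likely outcomes.
The number of ordered 4-tuples from {1,…,6} summing to 17 is 104.
P(sum = 17) = 104/1296 = 13/162 ≈ 0.080.

0.080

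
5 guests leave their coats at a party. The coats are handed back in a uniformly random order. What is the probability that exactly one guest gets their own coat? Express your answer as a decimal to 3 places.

0.375

Choose which one is fixed: C(5,1) = 5 ways.
The remaining 4 must have no fixed point: D(4) = 9.
P = 5·9/120 = 3/8 ≈ 0.375.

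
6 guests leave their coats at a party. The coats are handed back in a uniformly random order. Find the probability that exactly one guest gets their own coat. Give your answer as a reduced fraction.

11/30

Choose which one is fixed: C(6,1) = 6 ways.
The remaining 5 must have no fixed point: D(5) = 44.
P = 6·44/720 = 11/30.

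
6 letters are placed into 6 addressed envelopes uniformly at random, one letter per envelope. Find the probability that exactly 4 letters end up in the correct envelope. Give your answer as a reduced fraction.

1/48

Choose which 4 of the 6 are fixed: C(6,4) = 15 ways.
The remaining 2 must have no fixed point: D(2) = 1.
P = 15·1/720 = 1/48.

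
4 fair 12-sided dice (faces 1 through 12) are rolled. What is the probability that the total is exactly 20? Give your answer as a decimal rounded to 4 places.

0.0400

There are 12^4 = 20736 equally likely outcomes.
The number of ordered 4-tuples from {1,…,12} summing to 20 is 829.
P(sum = 20) = 829/20736 ≈ 0.0400.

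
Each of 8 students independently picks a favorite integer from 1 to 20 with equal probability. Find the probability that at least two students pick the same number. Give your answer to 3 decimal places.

It's easier to compute the probability that all 8 are distinct.
P(all distinct) = 20/20 · 19/20 · ··· · 13/20 ≈ 0.198.
So the probability of at least one match is 1 − 0.198 = 0.802.

0.802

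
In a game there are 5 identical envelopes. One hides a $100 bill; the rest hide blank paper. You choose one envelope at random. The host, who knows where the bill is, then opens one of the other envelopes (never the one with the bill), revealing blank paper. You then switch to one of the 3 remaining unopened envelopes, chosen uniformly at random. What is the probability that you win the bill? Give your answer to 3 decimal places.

Your original envelope holds the bill with probability 1/5, so the other 4 collectively hold it with probability 4/5.
The host can always find an empty envelope to open, so this doesn't change that 4/5; it is now spread over the 3 remaining unopened envelopes.
P(win by switching) = (4/5) · (1/3) = 4/15 ≈ 0.267.

0.267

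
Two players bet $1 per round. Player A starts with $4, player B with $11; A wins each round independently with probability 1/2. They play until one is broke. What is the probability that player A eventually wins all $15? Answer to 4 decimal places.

0.2667

With a fair step, P(i) = ½P(i−1) + ½P(i+1) with P(0)=0, P(15)=1 has the linear solution P(i) = i/15.
P(4) = 4/15 ≈ 0.2667.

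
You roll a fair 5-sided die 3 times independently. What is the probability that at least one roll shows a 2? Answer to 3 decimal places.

0.488

P(no roll shows a 2) = (4/5)^3 ≈ 0.512.
P(at least one) = 1 − 0.512 = 0.488.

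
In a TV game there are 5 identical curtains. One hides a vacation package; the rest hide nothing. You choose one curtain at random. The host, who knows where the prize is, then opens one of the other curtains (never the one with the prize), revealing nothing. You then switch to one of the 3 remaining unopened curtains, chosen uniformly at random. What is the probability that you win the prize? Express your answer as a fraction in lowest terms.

Your original curtain holds the prize with probability 1/5, so the other 4 collectively hold it with probability 4/5.
The host can always find an empty curtain to open, so this doesn't change that 4/5; it is now spread over the 3 remaining unopened curtains.
P(win by switching) = (4/5) · (1/3) = 4/15.

4/15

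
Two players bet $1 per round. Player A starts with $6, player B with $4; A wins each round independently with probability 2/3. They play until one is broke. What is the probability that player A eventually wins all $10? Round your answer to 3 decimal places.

0.985

Let r = q/p = (1/3)/(2/3) = 1/2. The recurrence P(i) = p·P(i+1) + q·P(i−1) with P(0)=0, P(10)=1 gives P(i) = (1 − r^i)/(1 − r^10).
P(6) = (1 − (1/2)^6) / (1 − (1/2)^10) = 336/341 ≈ 0.985.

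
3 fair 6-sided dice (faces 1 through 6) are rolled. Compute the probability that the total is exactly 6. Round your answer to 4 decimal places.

There are 6^3 = 216 equally likely outcomes.
The number of ordered 3-tuples from {1,…,6} summing to 6 is 10.
P(sum = 6) = 10/216 = 5/108 ≈ 0.0463.

0.0463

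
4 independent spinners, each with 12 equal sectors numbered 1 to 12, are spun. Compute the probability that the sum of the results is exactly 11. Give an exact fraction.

5/864

There are 12^4 = 20736 equally likely outcomes.
The number of ordered 4-tuples from {1,…,12} summing to 11 is 120.
P(sum = 11) = 120/20736 = 5/864.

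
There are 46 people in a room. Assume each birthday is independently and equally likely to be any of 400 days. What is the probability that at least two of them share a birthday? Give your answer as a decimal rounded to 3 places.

It's easier to compute the probability that all 46 are distinct.
P(all distinct) = 400/400 · 399/400 · ··· · 355/400 ≈ 0.068.
So the probability of at least one match is 1 − 0.068 = 0.932.

0.932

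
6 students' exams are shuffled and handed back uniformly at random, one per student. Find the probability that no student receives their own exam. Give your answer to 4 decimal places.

This is the derangement probability: permutations of 6 with no fixed point.
D(6) = 6! · (1 − 1/1! + 1/2! − ··· + (−1)^6/6!) = 265.
P = 265/720 = 53/144 ≈ 0.3681.

0.3681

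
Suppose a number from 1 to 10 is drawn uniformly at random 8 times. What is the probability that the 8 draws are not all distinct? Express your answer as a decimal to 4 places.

0.9819

P(all 8 different) = 10/10 · 9/10 · ··· · 3/10 ≈ 0.0181.
P(at least two equal) = 1 − 0.0181 = 0.9819.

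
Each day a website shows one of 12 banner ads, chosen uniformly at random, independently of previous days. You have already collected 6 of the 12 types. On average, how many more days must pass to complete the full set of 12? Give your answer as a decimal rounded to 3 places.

Starting from 6 distinct types, each trial gives a new one with probability (12−i)/12 when i types are held, so the wait for the next new type is 12/(12−i).
E = 12/6 + 12/5 + 12/4 + 12/3 + 12/2 + 12/1 = 147/5 ≈ 29.400.

29.400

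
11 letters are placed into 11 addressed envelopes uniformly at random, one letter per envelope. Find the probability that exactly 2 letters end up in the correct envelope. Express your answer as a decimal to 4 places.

0.1839

Choose which 2 of the 11 are fixed: C(11,2) = 55 ways.
The remaining 9 must have no fixed point: D(9) = 133496.
P = 55·133496/39916800 = 16687/90720 ≈ 0.1839.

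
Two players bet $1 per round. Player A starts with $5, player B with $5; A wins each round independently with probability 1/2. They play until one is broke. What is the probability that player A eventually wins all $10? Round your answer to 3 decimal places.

With a fair step, P(i) = ½P(i−1) + ½P(i+1) with P(0)=0, P(10)=1 has the linear solution P(i) = i/10.
P(5) = 5/10 = 1/2 ≈ 0.500.

0.500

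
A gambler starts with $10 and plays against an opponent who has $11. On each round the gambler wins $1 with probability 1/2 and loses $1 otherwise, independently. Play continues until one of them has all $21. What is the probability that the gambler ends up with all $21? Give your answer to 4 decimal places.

With a fair step, P(i) = ½P(i−1) + ½P(i+1) with P(0)=0, P(21)=1 has the linear solution P(i) = i/21.
P(10) = 10/21 ≈ 0.4762.

0.4762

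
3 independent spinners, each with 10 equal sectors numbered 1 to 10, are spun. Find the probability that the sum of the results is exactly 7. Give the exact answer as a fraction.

There are 10^3 = 1000 equally likely outcomes.
The number of ordered 3-tuples from {1,…,10} summing to 7 is 15.
P(sum = 7) = 15/1000 = 3/200.

3/200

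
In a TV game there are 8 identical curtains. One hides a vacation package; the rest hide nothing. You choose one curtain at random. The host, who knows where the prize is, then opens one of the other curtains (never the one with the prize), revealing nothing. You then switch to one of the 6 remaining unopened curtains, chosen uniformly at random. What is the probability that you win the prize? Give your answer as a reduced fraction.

7/48

Your original curtain holds the prize with probability 1/8, so the other 7 collectively hold it with probability 7/8.
The host can always find an empty curtain to open, so this doesn't change that 7/8; it is now spread over the 6 remaining unopened curtains.
P(win by switching) = (7/8) · (1/6) = 7/48.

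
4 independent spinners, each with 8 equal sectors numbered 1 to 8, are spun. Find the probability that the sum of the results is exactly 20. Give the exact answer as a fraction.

There are 8^4 = 4096 equally likely outcomes.
The number of ordered 4-tuples from {1,…,8} summing to 20 is 315.
P(sum = 20) = 315/4096.

315/4096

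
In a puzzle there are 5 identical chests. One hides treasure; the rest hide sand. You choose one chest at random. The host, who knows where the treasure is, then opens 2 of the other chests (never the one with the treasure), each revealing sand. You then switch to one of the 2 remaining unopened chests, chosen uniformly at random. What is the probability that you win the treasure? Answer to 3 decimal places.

Your original chest holds the treasure with probability 1/5, so the other 4 collectively hold it with probability 4/5.
The host can always find 2 empty chests to open, so the reveals don't change that 4/5; it is now spread over the 2 remaining unopened chests.
P(win by switching) = (4/5) · (1/2) = 2/5 ≈ 0.400.

0.400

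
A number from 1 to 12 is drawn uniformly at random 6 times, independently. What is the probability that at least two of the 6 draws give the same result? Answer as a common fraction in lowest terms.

1343/1728

P(all 6 different) = 12/12 · 11/12 · ··· · 7/12 = 385/1728.
P(at least two equal) = 1 − 385/1728 = 1343/1728.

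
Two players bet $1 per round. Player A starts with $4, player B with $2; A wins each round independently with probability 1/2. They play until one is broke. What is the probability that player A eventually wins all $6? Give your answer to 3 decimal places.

With a fair step, P(i) = ½P(i−1) + ½P(i+1) with P(0)=0, P(6)=1 has the linear solution P(i) = i/6.
P(4) = 4/6 = 2/3 ≈ 0.667.

0.667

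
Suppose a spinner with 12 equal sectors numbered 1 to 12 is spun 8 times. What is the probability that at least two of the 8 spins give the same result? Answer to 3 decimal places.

0.954

P(all 8 different) = 12/12 · 11/12 · ··· · 5/12 ≈ 0.046.
P(at least two equal) = 1 − 0.046 = 0.954.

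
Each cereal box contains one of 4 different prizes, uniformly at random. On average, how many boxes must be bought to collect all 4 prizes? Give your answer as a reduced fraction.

25/3

After i distinct types are collected, each trial gives a new one with probability (4−i)/4, so the expected wait for the next new type is 4/(4−i).
E = 4/4 + 4/3 + 4/2 + 4/1 = 25/3.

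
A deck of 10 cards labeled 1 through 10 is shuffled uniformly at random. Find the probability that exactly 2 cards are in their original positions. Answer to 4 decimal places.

0.1839

Choose which 2 of the 10 are fixed: C(10,2) = 45 ways.
The remaining 8 must have no fixed point: D(8) = 14833.
P = 45·14833/3628800 = 2119/11520 ≈ 0.1839.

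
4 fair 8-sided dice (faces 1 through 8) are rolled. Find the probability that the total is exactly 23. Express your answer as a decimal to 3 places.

0.050

There are 8^4 = 4096 equally likely outcomes.
The number of ordered 4-tuples from {1,…,8} summing to 23 is 204.
P(sum = 23) = 204/4096 = 51/1024 ≈ 0.050.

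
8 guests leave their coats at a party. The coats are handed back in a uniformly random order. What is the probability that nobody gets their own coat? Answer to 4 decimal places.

0.3679

This is the derangement probability: permutations of 8 with no fixed point.
D(8) = 8! · (1 − 1/1! + 1/2! − ··· + (−1)^8/8!) = 14833.
P = 14833/40320 = 2119/5760 ≈ 0.3679.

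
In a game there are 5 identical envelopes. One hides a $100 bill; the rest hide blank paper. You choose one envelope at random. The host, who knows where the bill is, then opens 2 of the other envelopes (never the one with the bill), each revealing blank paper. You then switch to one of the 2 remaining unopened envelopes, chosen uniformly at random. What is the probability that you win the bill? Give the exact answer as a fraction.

2/5

Your original envelope holds the bill with probability 1/5, so the other 4 collectively hold it with probability 4/5.
The host can always find 2 empty envelopes to open, so the reveals don't change that 4/5; it is now spread over the 2 remaining unopened envelopes.
P(win by switching) = (4/5) · (1/2) = 2/5.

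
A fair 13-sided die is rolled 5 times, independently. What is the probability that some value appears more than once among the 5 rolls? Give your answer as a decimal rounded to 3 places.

P(all 5 different) = 13/13 · 12/13 · ··· · 9/13 ≈ 0.416.
P(at least two equal) = 1 − 0.416 = 0.584.

0.584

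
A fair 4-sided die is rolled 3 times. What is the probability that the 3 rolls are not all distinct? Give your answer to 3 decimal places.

0.625

P(all 3 different) = 4/4 · 3/4 · ··· · 2/4 ≈ 0.375.
P(at least two equal) = 1 − 0.375 = 0.625.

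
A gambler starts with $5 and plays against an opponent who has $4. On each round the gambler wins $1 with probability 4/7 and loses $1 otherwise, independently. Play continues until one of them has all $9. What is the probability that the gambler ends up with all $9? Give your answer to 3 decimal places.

Let r = q/p = (3/7)/(4/7) = 3/4. The recurrence P(i) = p·P(i+1) + q·P(i−1) with P(0)=0, P(9)=1 gives P(i) = (1 − r^i)/(1 − r^9).
P(5) = (1 − (3/4)^5) / (1 − (3/4)^9) = 199936/242461 ≈ 0.825.

0.825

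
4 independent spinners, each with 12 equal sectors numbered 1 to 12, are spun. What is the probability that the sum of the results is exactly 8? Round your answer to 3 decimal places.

There are 12^4 = 20736 equally likely outcomes.
The number of ordered 4-tuples from {1,…,12} summing to 8 is 35.
P(sum = 8) = 35/20736 ≈ 0.002.

0.002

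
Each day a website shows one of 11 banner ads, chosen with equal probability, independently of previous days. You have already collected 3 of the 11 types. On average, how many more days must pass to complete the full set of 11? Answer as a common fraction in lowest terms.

Starting from 3 distinct types, each trial gives a new one with probability (11−i)/11 when i types are held, so the wait for the next new type is 11/(11−i).
E = 11/8 + 11/7 + 11/6 + 11/5 + 11/4 + 11/3 + 11/2 + 11/1 = 8371/280.

8371/280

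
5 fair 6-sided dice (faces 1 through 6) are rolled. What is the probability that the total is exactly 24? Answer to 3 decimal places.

There are 6^5 = 7776 equally likely outcomes.
The number of ordered 5-tuples from {1,…,6} summing to 24 is 205.
P(sum = 24) = 205/7776 ≈ 0.026.

0.026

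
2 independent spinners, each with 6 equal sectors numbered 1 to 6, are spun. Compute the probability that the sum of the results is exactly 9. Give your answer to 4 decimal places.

0.1111

There are 6^2 = 36 equally likely outcomes.
The number of ordered 2-tuples from {1,…,6} summing to 9 is 4.
P(sum = 9) = 4/36 = 1/9 ≈ 0.1111.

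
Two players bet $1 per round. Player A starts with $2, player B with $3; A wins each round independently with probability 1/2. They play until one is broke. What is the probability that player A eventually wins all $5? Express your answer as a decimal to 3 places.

0.400

With a fair step, P(i) = ½P(i−1) + ½P(i+1) with P(0)=0, P(5)=1 has the linear solution P(i) = i/5.
P(2) = 2/5 ≈ 0.400.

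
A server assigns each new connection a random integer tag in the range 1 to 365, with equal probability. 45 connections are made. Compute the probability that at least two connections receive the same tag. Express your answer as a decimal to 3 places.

0.941

It's easier to compute the probability that all 45 are distinct.
P(all distinct) = 365/365 · 364/365 · ··· · 321/365 ≈ 0.059.
So the probability of at least one match is 1 − 0.059 = 0.941.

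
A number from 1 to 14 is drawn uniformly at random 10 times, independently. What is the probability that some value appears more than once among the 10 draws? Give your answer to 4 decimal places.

P(all 10 different) = 14/14 · 13/14 · ··· · 5/14 ≈ 0.0126.
P(at least two equal) = 1 − 0.0126 = 0.9874.

0.9874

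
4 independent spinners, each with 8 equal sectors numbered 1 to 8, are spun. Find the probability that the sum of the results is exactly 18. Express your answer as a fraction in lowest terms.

43/512

There are 8^4 = 4096 equally likely outcomes.
The number of ordered 4-tuples from {1,…,8} summing to 18 is 344.
P(sum = 18) = 344/4096 = 43/512.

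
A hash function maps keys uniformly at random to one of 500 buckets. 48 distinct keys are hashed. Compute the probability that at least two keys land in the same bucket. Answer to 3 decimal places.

0.903

It's easier to compute the probability that all 48 are distinct.
P(all distinct) = 500/500 · 499/500 · ··· · 453/500 ≈ 0.097.
So the probability of at least one match is 1 − 0.097 = 0.903.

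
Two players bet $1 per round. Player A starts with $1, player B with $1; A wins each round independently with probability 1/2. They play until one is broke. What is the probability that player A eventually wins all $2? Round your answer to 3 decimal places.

With a fair step, P(i) = ½P(i−1) + ½P(i+1) with P(0)=0, P(2)=1 has the linear solution P(i) = i/2.
P(1) = 1/2 ≈ 0.500.

0.500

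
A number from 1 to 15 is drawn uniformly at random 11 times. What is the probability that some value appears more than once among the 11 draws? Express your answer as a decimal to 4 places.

0.9937

P(all 11 different) = 15/15 · 14/15 · ··· · 5/15 ≈ 0.0063.
P(at least two equal) = 1 − 0.0063 = 0.9937.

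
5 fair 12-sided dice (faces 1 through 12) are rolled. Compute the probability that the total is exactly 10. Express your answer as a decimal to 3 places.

There are 12^5 = 248832 equally likely outcomes.
The number of ordered 5-tuples from {1,…,12} summing to 10 is 126.
P(sum = 10) = 126/248832 = 7/13824 ≈ 0.001.

0.001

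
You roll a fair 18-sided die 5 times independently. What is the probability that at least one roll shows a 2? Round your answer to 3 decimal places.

P(no roll shows a 2) = (17/18)^5 ≈ 0.751.
P(at least one) = 1 − 0.751 = 0.249.

0.249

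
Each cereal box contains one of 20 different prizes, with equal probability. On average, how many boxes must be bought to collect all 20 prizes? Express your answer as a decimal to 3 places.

71.955

After i distinct types are collected, each trial gives a new one with probability (20−i)/20, so the expected wait for the next new type is 20/(20−i).
E = 20/20 + 20/19 + 20/18 + 20/17 + 20/16 + 20/15 + 20/14 + 20/13 + 20/12 + 20/11 + 20/10 + 20/9 + 20/8 + 20/7 + 20/6 + 20/5 + 20/4 + 20/3 + 20/2 + 20/1 = 279175675/3879876 ≈ 71.955.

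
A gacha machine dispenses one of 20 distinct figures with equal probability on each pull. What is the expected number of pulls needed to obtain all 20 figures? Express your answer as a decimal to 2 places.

After i distinct types are collected, each trial gives a new one with probability (20−i)/20, so the expected wait for the next new type is 20/(20−i).
E = 20/20 + 20/19 + 20/18 + 20/17 + 20/16 + 20/15 + 20/14 + 20/13 + 20/12 + 20/11 + 20/10 + 20/9 + 20/8 + 20/7 + 20/6 + 20/5 + 20/4 + 20/3 + 20/2 + 20/1 = 279175675/3879876 ≈ 71.95.

71.95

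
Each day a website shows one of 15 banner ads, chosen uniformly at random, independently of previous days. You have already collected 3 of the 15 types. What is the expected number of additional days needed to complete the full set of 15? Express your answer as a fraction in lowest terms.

86021/1848

Starting from 3 distinct types, each trial gives a new one with probability (15−i)/15 when i types are held, so the wait for the next new type is 15/(15−i).
E = 15/12 + 15/11 + 15/10 + 15/9 + 15/8 + 15/7 + 15/6 + 15/5 + 15/4 + 15/3 + 15/2 + 15/1 = 86021/1848.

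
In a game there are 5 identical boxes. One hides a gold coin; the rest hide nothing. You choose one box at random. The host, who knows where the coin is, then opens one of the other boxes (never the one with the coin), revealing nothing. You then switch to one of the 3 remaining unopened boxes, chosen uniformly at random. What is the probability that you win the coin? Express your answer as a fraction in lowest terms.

4/15

Your original box holds the coin with probability 1/5, so the other 4 collectively hold it with probability 4/5.
The host can always find an empty box to open, so this doesn't change that 4/5; it is now spread over the 3 remaining unopened boxes.
P(win by switching) = (4/5) · (1/3) = 4/15.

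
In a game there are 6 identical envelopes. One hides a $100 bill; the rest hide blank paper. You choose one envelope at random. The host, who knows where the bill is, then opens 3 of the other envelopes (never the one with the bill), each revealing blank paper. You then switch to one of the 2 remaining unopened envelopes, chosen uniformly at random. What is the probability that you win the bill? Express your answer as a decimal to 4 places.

0.4167

Your original envelope holds the bill with probability 1/6, so the other 5 collectively hold it with probability 5/6.
The host can always find 3 empty envelopes to open, so the reveals don't change that 5/6; it is now spread over the 2 remaining unopened envelopes.
P(win by switching) = (5/6) · (1/2) = 5/12 ≈ 0.4167.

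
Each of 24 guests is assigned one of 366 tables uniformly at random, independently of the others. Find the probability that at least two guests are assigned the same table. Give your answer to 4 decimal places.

0.5373

It's easier to compute the probability that all 24 are distinct.
P(all distinct) = 366/366 · 365/366 · ··· · 343/366 ≈ 0.4627.
So the probability of at least one match is 1 − 0.4627 = 0.5373.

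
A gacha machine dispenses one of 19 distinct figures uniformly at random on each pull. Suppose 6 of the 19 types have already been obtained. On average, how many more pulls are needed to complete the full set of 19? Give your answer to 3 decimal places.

60.423

Starting from 6 distinct types, each trial gives a new one with probability (19−i)/19 when i types are held, so the wait for the next new type is 19/(19−i).
E = 19/13 + 19/12 + 19/11 + 19/10 + 19/9 + 19/8 + 19/7 + 19/6 + 19/5 + 19/4 + 19/3 + 19/2 + 19/1 = 21773867/360360 ≈ 60.423.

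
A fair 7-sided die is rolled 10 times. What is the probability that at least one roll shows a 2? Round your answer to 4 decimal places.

P(no roll shows a 2) = (6/7)^10 ≈ 0.2141.
P(at least one) = 1 − 0.2141 = 0.7859.

0.7859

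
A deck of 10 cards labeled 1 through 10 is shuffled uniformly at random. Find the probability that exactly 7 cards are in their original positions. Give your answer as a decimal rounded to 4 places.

0.0001

Choose which 7 of the 10 are fixed: C(10,7) = 120 ways.
The remaining 3 must have no fixed point: D(3) = 2.
P = 120·2/3628800 = 1/15120 ≈ 0.0001.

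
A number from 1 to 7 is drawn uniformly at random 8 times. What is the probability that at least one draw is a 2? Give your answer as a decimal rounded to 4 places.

0.7086

P(no draw is a 2) = (6/7)^8 ≈ 0.2914.
P(at least one) = 1 − 0.2914 = 0.7086.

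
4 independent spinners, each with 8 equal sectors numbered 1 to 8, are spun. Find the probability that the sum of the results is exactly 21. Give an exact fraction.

71/1024

There are 8^4 = 4096 equally likely outcomes.
The number of ordered 4-tuples from {1,…,8} summing to 21 is 284.
P(sum = 21) = 284/4096 = 71/1024.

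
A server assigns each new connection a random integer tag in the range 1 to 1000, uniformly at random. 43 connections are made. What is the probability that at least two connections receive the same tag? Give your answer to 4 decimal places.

0.5999

It's easier to compute the probability that all 43 are distinct.
P(all distinct) = 1000/1000 · 999/1000 · ··· · 958/1000 ≈ 0.4001.
So the probability of at least one match is 1 − 0.4001 = 0.5999.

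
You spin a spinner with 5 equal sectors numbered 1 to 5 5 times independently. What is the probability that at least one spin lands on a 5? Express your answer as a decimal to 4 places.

0.6723

P(no spin lands on a 5) = (4/5)^5 ≈ 0.3277.
P(at least one) = 1 − 0.3277 = 0.6723.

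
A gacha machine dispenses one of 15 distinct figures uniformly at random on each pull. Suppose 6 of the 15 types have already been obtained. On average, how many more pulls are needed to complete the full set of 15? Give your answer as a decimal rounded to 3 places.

42.435

Starting from 6 distinct types, each trial gives a new one with probability (15−i)/15 when i types are held, so the wait for the next new type is 15/(15−i).
E = 15/9 + 15/8 + 15/7 + 15/6 + 15/5 + 15/4 + 15/3 + 15/2 + 15/1 = 7129/168 ≈ 42.435.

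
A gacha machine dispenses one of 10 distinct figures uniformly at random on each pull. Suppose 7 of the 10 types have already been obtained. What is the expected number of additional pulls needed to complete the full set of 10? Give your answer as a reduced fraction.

55/3

Starting from 7 distinct types, each trial gives a new one with probability (10−i)/10 when i types are held, so the wait for the next new type is 10/(10−i).
E = 10/3 + 10/2 + 10/1 = 55/3.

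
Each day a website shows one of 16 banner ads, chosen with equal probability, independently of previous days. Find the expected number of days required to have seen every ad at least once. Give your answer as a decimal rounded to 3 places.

After i distinct types are collected, each trial gives a new one with probability (16−i)/16, so the expected wait for the next new type is 16/(16−i).
E = 16/16 + 16/15 + 16/14 + 16/13 + 16/12 + 16/11 + 16/10 + 16/9 + 16/8 + 16/7 + 16/6 + 16/5 + 16/4 + 16/3 + 16/2 + 16/1 = 2436559/45045 ≈ 54.092.

54.092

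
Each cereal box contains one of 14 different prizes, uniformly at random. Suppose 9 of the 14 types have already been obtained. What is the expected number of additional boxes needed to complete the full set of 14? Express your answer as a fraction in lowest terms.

959/30

Starting from 9 distinct types, each trial gives a new one with probability (14−i)/14 when i types are held, so the wait for the next new type is 14/(14−i).
E = 14/5 + 14/4 + 14/3 + 14/2 + 14/1 = 959/30.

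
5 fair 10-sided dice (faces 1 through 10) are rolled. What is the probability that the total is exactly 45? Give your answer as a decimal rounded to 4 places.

0.0013

There are 10^5 = 100000 equally likely outcomes.
The number of ordered 5-tuples from {1,…,10} summing to 45 is 126.
P(sum = 45) = 126/100000 = 63/50000 ≈ 0.0013.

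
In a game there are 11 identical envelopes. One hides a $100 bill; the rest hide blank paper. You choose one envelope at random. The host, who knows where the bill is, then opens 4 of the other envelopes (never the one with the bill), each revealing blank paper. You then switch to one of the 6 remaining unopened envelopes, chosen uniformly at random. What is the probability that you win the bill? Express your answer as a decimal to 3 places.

Your original envelope holds the bill with probability 1/11, so the other 10 collectively hold it with probability 10/11.
The host can always find 4 empty envelopes to open, so the reveals don't change that 10/11; it is now spread over the 6 remaining unopened envelopes.
P(win by switching) = (10/11) · (1/6) = 5/33 ≈ 0.152.

0.152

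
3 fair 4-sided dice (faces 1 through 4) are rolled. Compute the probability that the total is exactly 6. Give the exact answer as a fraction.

There are 4^3 = 64 equally likely outcomes.
The number of ordered 3-tuples from {1,…,4} summing to 6 is 10.
P(sum = 6) = 10/64 = 5/32.

5/32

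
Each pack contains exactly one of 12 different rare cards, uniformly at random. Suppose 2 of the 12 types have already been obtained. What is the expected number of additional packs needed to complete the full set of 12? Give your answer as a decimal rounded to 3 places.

35.148

Starting from 2 distinct types, each trial gives a new one with probability (12−i)/12 when i types are held, so the wait for the next new type is 12/(12−i).
E = 12/10 + 12/9 + 12/8 + 12/7 + 12/6 + 12/5 + 12/4 + 12/3 + 12/2 + 12/1 = 7381/210 ≈ 35.148.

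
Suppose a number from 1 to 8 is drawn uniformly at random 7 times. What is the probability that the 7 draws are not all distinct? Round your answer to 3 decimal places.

0.981

P(all 7 different) = 8/8 · 7/8 · ··· · 2/8 ≈ 0.019.
P(at least two equal) = 1 − 0.019 = 0.981.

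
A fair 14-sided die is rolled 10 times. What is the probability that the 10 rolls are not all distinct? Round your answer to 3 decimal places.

0.987

P(all 10 different) = 14/14 · 13/14 · ··· · 5/14 ≈ 0.013.
P(at least two equal) = 1 − 0.013 = 0.987.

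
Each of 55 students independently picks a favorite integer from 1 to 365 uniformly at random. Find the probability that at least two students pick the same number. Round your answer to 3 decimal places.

It's easier to compute the probability that all 55 are distinct.
P(all distinct) = 365/365 · 364/365 · ··· · 311/365 ≈ 0.014.
So the probability of at least one match is 1 − 0.014 = 0.986.

0.986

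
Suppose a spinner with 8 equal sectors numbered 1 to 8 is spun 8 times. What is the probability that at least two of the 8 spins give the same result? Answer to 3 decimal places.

0.998

P(all 8 different) = 8/8 · 7/8 · ··· · 1/8 ≈ 0.002.
P(at least two equal) = 1 − 0.002 = 0.998.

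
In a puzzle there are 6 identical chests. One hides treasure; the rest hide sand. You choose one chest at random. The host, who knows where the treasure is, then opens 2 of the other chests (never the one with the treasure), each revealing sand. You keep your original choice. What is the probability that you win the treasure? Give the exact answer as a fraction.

The host can always open 2 empty chests regardless of your choice, so the reveals give no information about your original chest.
P(win by staying) = 1/6.

1/6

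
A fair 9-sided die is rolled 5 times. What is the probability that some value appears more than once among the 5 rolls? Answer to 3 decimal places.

0.744

P(all 5 different) = 9/9 · 8/9 · ··· · 5/9 ≈ 0.256.
P(at least two equal) = 1 − 0.256 = 0.744.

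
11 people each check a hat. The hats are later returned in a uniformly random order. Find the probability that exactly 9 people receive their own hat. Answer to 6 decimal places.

0.000001

Choose which 9 of the 11 are fixed: C(11,9) = 55 ways.
The remaining 2 must have no fixed point: D(2) = 1.
P = 55·1/39916800 = 1/725760 ≈ 0.000001.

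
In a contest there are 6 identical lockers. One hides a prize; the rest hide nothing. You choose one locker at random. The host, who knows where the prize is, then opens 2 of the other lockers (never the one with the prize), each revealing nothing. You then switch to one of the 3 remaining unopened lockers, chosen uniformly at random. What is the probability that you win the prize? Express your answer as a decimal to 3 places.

0.278

Your original locker holds the prize with probability 1/6, so the other 5 collectively hold it with probability 5/6.
The host can always find 2 empty lockers to open, so the reveals don't change that 5/6; it is now spread over the 3 remaining unopened lockers.
P(win by switching) = (5/6) · (1/3) = 5/18 ≈ 0.278.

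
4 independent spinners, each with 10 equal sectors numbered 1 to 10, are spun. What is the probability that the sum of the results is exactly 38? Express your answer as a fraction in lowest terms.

1/1000

There are 10^4 = 10000 equally likely outcomes.
The number of ordered 4-tuples from {1,…,10} summing to 38 is 10.
P(sum = 38) = 10/10000 = 1/1000.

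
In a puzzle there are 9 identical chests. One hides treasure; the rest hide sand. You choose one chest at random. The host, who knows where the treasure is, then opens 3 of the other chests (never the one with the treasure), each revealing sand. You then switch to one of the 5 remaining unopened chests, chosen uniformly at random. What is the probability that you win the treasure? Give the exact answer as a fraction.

8/45

Your original chest holds the treasure with probability 1/9, so the other 8 collectively hold it with probability 8/9.
The host can always find 3 empty chests to open, so the reveals don't change that 8/9; it is now spread over the 5 remaining unopened chests.
P(win by switching) = (8/9) · (1/5) = 8/45.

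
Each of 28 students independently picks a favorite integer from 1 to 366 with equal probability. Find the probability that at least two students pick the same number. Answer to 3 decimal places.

0.653

It's easier to compute the probability that all 28 are distinct.
P(all distinct) = 366/366 · 365/366 · ··· · 339/366 ≈ 0.347.
So the probability of at least one match is 1 − 0.347 = 0.653.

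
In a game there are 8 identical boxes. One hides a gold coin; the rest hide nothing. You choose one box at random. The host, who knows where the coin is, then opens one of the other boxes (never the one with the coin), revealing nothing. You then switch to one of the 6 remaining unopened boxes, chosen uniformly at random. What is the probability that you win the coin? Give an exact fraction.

Your original box holds the coin with probability 1/8, so the other 7 collectively hold it with probability 7/8.
The host can always find an empty box to open, so this doesn't change that 7/8; it is now spread over the 6 remaining unopened boxes.
P(win by switching) = (7/8) · (1/6) = 7/48.

7/48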